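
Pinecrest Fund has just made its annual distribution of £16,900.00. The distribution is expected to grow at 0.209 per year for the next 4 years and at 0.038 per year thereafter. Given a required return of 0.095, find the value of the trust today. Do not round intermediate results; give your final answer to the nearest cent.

D_1 = 20432.10000
D_2 = 24702.40890
D_3 = 29865.21236
D_4 = 36107.04174
Terminal value at year 4: TV = D_4×(1+g_2)/(r−g_2) = 37479.10933/0.057 = 657528.23385
P_0 = D_1/(1+r)^1 + D_2/(1+r)^2 + D_3/(1+r)^3 + D_4/(1+r)^4 + TV/(1+r)^4
    = 18659.45205 + 20602.07994 + 22746.95402 + 25115.13005 + 457359.73671 = 544483.35277

£544483.35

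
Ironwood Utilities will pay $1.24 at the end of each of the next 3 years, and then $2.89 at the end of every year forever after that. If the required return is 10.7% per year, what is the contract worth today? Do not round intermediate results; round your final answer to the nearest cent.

$22.96

PV of 3-year annuity: $1.24 × [1 − (1+0.107)^−3] / 0.107 = 3.04609
Perpetuity value at year 3: $2.89 / 0.107 = 27.00935
PV of perpetuity: 27.00935 / (1+0.107)^3 = 19.91000
Total PV = 3.04609 + 19.91000 = 22.95608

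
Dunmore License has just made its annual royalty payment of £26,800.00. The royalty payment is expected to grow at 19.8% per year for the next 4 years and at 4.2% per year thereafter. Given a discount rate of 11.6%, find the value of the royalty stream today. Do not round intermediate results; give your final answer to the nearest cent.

£629512.06

D_1 = 32106.40000
D_2 = 38463.46720
D_3 = 46079.23371
D_4 = 55202.92198
Terminal value at year 4: TV = D_4×(1+g_2)/(r−g_2) = 57521.44470/0.074 = 777316.82030
P_0 = D_1/(1+r)^1 + D_2/(1+r)^2 + D_3/(1+r)^3 + D_4/(1+r)^4 + TV/(1+r)^4
    = 28769.17563 + 30883.03979 + 33152.22371 + 35588.13979 + 501119.48194 = 629512.06086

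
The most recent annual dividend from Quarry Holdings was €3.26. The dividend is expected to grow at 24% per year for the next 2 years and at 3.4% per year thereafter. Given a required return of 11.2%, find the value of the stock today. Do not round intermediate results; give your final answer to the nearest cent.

D_1 = 4.04240
D_2 = 5.01258
Terminal value at year 2: TV = D_2×(1+g_2)/(r−g_2) = 5.18300/0.078 = 66.44876
P_0 = D_1/(1+r)^1 + D_2/(1+r)^2 + TV/(1+r)^2
    = 3.63525 + 4.05370 + 53.73748 = 61.42643

€61.43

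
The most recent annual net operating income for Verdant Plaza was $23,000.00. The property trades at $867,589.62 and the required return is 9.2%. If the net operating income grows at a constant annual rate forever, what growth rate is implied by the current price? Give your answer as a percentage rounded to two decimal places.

P = D₀(1+g)/(r−g) ⇒ P(r−g) = D₀(1+g) ⇒ g(P+D₀) = P·r − D₀
g = (P·r − D₀)/(P + D₀) = ($867,589.62×0.092 − $23,000.00) / ($867,589.62 + $23,000.00) = 0.063798

6.38%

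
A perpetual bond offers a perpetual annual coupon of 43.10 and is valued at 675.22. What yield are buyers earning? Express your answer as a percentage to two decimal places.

6.38%

P = C/r ⇒ r = C/P = 43.10/675.22 = 0.063831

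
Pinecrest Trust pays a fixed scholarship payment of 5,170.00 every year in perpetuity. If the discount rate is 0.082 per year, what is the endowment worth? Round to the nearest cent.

63048.78

Level perpetuity: PV = C / r = 5,170.00 / 0.082 = 63,048.78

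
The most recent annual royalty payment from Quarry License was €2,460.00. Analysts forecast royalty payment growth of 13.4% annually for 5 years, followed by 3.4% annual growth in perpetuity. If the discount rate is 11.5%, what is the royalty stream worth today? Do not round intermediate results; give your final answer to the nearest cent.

D_1 = 2789.64000
D_2 = 3163.45176
D_3 = 3587.35430
D_4 = 4068.05977
D_5 = 4613.17978
Terminal value at year 5: TV = D_5×(1+g_2)/(r−g_2) = 4770.02789/0.081 = 58889.23325
P_0 = D_1/(1+r)^1 + D_2/(1+r)^2 + D_3/(1+r)^3 + D_4/(1+r)^4 + D_5/(1+r)^5 + TV/(1+r)^5
    = 2501.91928 + 2544.55288 + 2587.91298 + 2632.01194 + 2676.86237 + 34171.30485 = 47114.56431

€47114.56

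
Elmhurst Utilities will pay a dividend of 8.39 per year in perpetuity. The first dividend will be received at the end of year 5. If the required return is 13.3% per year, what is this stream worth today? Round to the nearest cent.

Value at end of year 4: C / r = 8.39 / 0.133 = 63.0827
Discount to today: PV = 63.0827 / (1 + 0.133)^4 = 63.0827 / 1.647857 = 38.28

38.28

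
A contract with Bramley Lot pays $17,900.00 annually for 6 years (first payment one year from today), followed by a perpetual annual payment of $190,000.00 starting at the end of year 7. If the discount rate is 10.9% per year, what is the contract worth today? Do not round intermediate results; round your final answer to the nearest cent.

$1012941.47

PV of 6-year annuity: $17,900.00 × [1 − (1+0.109)^−6] / 0.109 = 75945.27904
Perpetuity value at year 6: $190,000.00 / 0.109 = 1743119.26606
PV of perpetuity: 1743119.26606 / (1+0.109)^6 = 936996.19248
Total PV = 75945.27904 + 936996.19248 = 1012941.47151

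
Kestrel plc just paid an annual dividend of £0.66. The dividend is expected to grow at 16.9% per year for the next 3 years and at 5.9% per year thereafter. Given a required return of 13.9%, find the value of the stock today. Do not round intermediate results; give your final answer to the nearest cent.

£11.53

D_1 = 0.77154
D_2 = 0.90193
D_3 = 1.05436
Terminal value at year 3: TV = D_3×(1+g_2)/(r−g_2) = 1.11656/0.08 = 13.95704
P_0 = D_1/(1+r)^1 + D_2/(1+r)^2 + D_3/(1+r)^3 + TV/(1+r)^3
    = 0.67738 + 0.69523 + 0.71354 + 9.44544 = 11.53159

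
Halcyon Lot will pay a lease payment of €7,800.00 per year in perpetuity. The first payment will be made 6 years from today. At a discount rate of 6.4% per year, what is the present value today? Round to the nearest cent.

€89373.03

Value at end of year 5: C / r = €7,800.00 / 0.064 = €121,875.0000
Discount to today: PV = €121,875.0000 / (1 + 0.064)^5 = €121,875.0000 / 1.363666 = €89,373.03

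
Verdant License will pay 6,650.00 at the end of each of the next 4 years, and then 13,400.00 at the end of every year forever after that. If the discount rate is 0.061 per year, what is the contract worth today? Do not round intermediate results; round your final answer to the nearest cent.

196336.13

PV of 4-year annuity: 6,650.00 × [1 − (1+0.061)^−4] / 0.061 = 22990.28550
Perpetuity value at year 4: 13,400.00 / 0.061 = 219672.13115
PV of perpetuity: 219672.13115 / (1+0.061)^4 = 173345.84158
Total PV = 22990.28550 + 173345.84158 = 196336.12707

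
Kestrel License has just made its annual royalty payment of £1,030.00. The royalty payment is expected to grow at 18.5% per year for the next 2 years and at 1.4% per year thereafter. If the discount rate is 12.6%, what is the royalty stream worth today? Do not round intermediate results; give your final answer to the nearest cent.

D_1 = 1220.55000
D_2 = 1446.35175
Terminal value at year 2: TV = D_2×(1+g_2)/(r−g_2) = 1466.60067/0.112 = 13094.64888
P_0 = D_1/(1+r)^1 + D_2/(1+r)^2 + TV/(1+r)^2
    = 1083.96980 + 1140.76751 + 10328.02015 = 12552.75747

£12552.76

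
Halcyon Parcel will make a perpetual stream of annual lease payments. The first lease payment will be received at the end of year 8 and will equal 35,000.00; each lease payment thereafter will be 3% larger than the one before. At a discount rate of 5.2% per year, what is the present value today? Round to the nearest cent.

Value at end of year 7: C₁ / (r − g) = 35,000.00 / (0.052 − 0.03) = 1,590,909.0909
Discount to today: PV = 1,590,909.0909 / (1 + 0.052)^7 = 1,590,909.0909 / 1.425969 = 1,115,668.53

1115668.53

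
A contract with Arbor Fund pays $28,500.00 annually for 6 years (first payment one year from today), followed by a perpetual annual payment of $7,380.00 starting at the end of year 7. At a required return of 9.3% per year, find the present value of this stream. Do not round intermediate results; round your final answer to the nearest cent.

PV of 6-year annuity: $28,500.00 × [1 − (1+0.093)^−6] / 0.093 = 126713.18460
Perpetuity value at year 6: $7,380.00 / 0.093 = 79354.83871
PV of perpetuity: 79354.83871 / (1+0.093)^6 = 46542.79301
Total PV = 126713.18460 + 46542.79301 = 173255.97761

$173255.98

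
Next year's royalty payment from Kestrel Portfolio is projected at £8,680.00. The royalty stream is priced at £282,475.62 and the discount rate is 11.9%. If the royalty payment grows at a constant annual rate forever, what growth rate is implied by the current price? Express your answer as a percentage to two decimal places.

8.83%

P = D₁/(r−g) ⇒ g = r − D₁/P = 0.119 − £8,680.00/£282,475.62 = 0.088272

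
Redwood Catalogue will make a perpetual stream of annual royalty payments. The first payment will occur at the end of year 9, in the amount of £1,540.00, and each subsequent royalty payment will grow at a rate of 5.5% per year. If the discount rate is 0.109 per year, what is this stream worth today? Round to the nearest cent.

£12464.49

Value at end of year 8: C₁ / (r − g) = £1,540.00 / (0.109 − 0.055) = £28,518.5185
Discount to today: PV = £28,518.5185 / (1 + 0.109)^8 = £28,518.5185 / 2.287981 = £12,464.49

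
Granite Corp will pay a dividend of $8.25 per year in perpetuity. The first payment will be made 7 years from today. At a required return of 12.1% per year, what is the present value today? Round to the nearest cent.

Value at end of year 6: C / r = $8.25 / 0.121 = $68.1818
Discount to today: PV = $68.1818 / (1 + 0.121)^6 = $68.1818 / 1.984420 = $34.36

$34.36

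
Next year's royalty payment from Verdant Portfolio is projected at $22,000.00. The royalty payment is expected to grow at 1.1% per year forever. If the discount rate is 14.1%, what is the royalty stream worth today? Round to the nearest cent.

$169230.77

Growing perpetuity: P = D₁ / (r − g) = $22,000.0000 / (0.141 − 0.011) = $169,230.77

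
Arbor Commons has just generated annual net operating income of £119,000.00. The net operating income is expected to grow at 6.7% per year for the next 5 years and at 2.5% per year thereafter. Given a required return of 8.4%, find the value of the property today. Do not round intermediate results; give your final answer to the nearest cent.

£2477853.85

D_1 = 126973.00000
D_2 = 135480.19100
D_3 = 144557.36380
D_4 = 154242.70717
D_5 = 164576.96855
Terminal value at year 5: TV = D_5×(1+g_2)/(r−g_2) = 168691.39277/0.059 = 2859176.14857
P_0 = D_1/(1+r)^1 + D_2/(1+r)^2 + D_3/(1+r)^3 + D_4/(1+r)^4 + D_5/(1+r)^5 + TV/(1+r)^5
    = 117133.76384 + 115296.79522 + 113488.63514 + 111708.83183 + 109956.94055 + 1910268.88246 = 2477853.84903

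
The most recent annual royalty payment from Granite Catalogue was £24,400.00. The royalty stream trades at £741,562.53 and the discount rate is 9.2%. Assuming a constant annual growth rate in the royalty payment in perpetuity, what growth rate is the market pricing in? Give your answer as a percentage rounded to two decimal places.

5.72%

P = D₀(1+g)/(r−g) ⇒ P(r−g) = D₀(1+g) ⇒ g(P+D₀) = P·r − D₀
g = (P·r − D₀)/(P + D₀) = (£741,562.53×0.092 − £24,400.00) / (£741,562.53 + £24,400.00) = 0.057214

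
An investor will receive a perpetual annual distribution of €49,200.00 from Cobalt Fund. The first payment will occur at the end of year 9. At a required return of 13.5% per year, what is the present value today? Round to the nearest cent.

Value at end of year 8: C / r = €49,200.00 / 0.135 = €364,444.4444
Discount to today: PV = €364,444.4444 / (1 + 0.135)^8 = €364,444.4444 / 2.754019 = €132,331.87

€132331.87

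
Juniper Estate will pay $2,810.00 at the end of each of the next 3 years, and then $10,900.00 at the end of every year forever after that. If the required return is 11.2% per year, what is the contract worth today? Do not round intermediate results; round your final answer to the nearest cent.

PV of 3-year annuity: $2,810.00 × [1 − (1+0.112)^−3] / 0.112 = 6843.02250
Perpetuity value at year 3: $10,900.00 / 0.112 = 97321.42857
PV of perpetuity: 97321.42857 / (1+0.112)^3 = 70777.31993
Total PV = 6843.02250 + 70777.31993 = 77620.34243

$77620.34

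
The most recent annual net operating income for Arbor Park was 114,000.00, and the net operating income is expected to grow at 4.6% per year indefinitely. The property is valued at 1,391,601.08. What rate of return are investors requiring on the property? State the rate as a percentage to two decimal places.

D₁ = 114,000.00 × 1.046 = 119,244.0000
P = D₁/(r − g) ⇒ r = D₁/P + g = 119,244.0000/1,391,601.08 + 0.046 = 0.085688 + 0.046 = 0.131688

13.17%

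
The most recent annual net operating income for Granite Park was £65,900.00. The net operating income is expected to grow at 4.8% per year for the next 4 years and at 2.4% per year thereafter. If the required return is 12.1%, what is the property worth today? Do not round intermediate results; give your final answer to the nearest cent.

D_1 = 69063.20000
D_2 = 72378.23360
D_3 = 75852.38881
D_4 = 79493.30348
Terminal value at year 4: TV = D_4×(1+g_2)/(r−g_2) = 81401.14276/0.097 = 839187.03875
P_0 = D_1/(1+r)^1 + D_2/(1+r)^2 + D_3/(1+r)^3 + D_4/(1+r)^4 + TV/(1+r)^4
    = 61608.56378 + 57596.58773 + 53845.87327 + 50339.40695 + 531418.06924 = 754808.50098

£754808.50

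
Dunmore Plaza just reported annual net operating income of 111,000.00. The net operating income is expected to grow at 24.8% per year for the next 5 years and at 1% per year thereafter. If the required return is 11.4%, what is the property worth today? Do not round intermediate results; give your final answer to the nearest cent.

D_1 = 138528.00000
D_2 = 172882.94400
D_3 = 215757.91411
D_4 = 269265.87681
D_5 = 336043.81426
Terminal value at year 5: TV = D_5×(1+g_2)/(r−g_2) = 339404.25240/0.104 = 3263502.42696
P_0 = D_1/(1+r)^1 + D_2/(1+r)^2 + D_3/(1+r)^3 + D_4/(1+r)^4 + D_5/(1+r)^5 + TV/(1+r)^5
    = 124351.88510 + 139309.83178 + 156067.02878 + 174839.90298 + 195870.91465 + 1902207.92110 = 2692647.48438

2692647.48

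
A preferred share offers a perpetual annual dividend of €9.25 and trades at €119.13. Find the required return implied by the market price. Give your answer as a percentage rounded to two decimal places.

7.76%

P = C/r ⇒ r = C/P = €9.25/€119.13 = 0.077646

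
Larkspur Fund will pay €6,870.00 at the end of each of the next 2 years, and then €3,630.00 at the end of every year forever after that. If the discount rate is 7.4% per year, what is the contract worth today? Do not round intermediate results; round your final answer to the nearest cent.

€54879.71

PV of 2-year annuity: €6,870.00 × [1 − (1+0.074)^−2] / 0.074 = 12352.55870
Perpetuity value at year 2: €3,630.00 / 0.074 = 49054.05405
PV of perpetuity: 49054.05405 / (1+0.074)^2 = 42527.15623
Total PV = 12352.55870 + 42527.15623 = 54879.71493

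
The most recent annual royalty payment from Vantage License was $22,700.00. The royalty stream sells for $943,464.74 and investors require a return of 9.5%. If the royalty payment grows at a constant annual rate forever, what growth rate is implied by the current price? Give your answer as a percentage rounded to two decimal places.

P = D₀(1+g)/(r−g) ⇒ P(r−g) = D₀(1+g) ⇒ g(P+D₀) = P·r − D₀
g = (P·r − D₀)/(P + D₀) = ($943,464.74×0.095 − $22,700.00) / ($943,464.74 + $22,700.00) = 0.069273

6.93%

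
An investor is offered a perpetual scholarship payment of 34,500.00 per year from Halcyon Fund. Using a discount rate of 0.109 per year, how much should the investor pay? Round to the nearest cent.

316513.76

Level perpetuity: PV = C / r = 34,500.00 / 0.109 = 316,513.76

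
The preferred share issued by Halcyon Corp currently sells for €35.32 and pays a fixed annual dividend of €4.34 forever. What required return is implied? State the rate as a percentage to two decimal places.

12.29%

P = C/r ⇒ r = C/P = €4.34/€35.32 = 0.122877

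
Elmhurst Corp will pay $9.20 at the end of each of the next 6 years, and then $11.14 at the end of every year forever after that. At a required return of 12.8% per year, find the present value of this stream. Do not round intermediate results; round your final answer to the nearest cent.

PV of 6-year annuity: $9.20 × [1 − (1+0.128)^−6] / 0.128 = 36.98321
Perpetuity value at year 6: $11.14 / 0.128 = 87.03125
PV of perpetuity: 87.03125 / (1+0.128)^6 = 42.24941
Total PV = 36.98321 + 42.24941 = 79.23262

$79.23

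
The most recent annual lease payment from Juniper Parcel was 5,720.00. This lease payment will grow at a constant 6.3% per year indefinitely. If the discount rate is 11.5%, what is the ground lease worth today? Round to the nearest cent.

116930.00

D₁ = D₀ × (1 + g) = 5,720.00 × 1.063 = 6,080.3600
Growing perpetuity: P = D₁ / (r − g) = 6,080.3600 / (0.115 − 0.063) = 116,930.00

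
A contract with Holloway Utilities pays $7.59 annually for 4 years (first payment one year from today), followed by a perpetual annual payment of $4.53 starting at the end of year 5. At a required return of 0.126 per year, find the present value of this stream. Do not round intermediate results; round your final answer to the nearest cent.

$45.13

PV of 4-year annuity: $7.59 × [1 − (1+0.126)^−4] / 0.126 = 22.76516
Perpetuity value at year 4: $4.53 / 0.126 = 35.95238
PV of perpetuity: 35.95238 / (1+0.126)^4 = 22.36527
Total PV = 22.76516 + 22.36527 = 45.13043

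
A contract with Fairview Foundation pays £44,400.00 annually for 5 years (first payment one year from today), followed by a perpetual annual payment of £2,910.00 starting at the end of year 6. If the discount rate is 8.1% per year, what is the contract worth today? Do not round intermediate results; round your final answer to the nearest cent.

PV of 5-year annuity: £44,400.00 × [1 − (1+0.081)^−5] / 0.081 = 176810.07336
Perpetuity value at year 5: £2,910.00 / 0.081 = 35925.92593
PV of perpetuity: 35925.92593 / (1+0.081)^5 = 24337.69814
Total PV = 176810.07336 + 24337.69814 = 201147.77151

£201147.77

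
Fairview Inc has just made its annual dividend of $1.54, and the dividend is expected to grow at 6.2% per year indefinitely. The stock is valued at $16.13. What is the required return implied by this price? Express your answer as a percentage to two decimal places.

D₁ = $1.54 × 1.062 = $1.6355
P = D₁/(r − g) ⇒ r = D₁/P + g = $1.6355/$16.13 + 0.062 = 0.101394 + 0.062 = 0.163394

16.34%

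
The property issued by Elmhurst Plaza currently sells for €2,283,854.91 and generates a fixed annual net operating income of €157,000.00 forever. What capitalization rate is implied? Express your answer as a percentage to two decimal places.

6.87%

P = C/r ⇒ r = C/P = €157,000.00/€2,283,854.91 = 0.068743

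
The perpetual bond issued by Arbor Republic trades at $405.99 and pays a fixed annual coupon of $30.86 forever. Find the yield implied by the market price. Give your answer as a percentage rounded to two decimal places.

P = C/r ⇒ r = C/P = $30.86/$405.99 = 0.076012

7.60%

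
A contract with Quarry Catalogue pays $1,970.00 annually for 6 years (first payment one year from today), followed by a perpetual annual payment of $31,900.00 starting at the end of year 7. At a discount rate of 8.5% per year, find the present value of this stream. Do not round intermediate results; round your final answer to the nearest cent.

PV of 6-year annuity: $1,970.00 × [1 − (1+0.085)^−6] / 0.085 = 8970.56672
Perpetuity value at year 6: $31,900.00 / 0.085 = 375294.11765
PV of perpetuity: 375294.11765 / (1+0.085)^6 = 230034.68694
Total PV = 8970.56672 + 230034.68694 = 239005.25366

$239005.25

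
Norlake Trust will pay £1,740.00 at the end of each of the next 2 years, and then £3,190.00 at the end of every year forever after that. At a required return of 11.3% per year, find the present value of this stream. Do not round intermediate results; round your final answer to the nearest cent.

PV of 2-year annuity: £1,740.00 × [1 − (1+0.113)^−2] / 0.113 = 2967.96255
Perpetuity value at year 2: £3,190.00 / 0.113 = 28230.08850
PV of perpetuity: 28230.08850 / (1+0.113)^2 = 22788.82382
Total PV = 2967.96255 + 22788.82382 = 25756.78637

£25756.79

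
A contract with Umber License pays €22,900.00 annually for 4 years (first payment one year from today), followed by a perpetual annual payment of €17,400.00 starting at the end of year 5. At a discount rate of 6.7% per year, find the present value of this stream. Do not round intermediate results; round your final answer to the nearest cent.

PV of 4-year annuity: €22,900.00 × [1 − (1+0.067)^−4] / 0.067 = 78095.37271
Perpetuity value at year 4: €17,400.00 / 0.067 = 259701.49254
PV of perpetuity: 259701.49254 / (1+0.067)^4 = 200362.65039
Total PV = 78095.37271 + 200362.65039 = 278458.02310

€278458.02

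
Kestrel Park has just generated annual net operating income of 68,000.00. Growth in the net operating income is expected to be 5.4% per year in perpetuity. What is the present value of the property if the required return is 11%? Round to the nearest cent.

1279857.14

D₁ = D₀ × (1 + g) = 68,000.00 × 1.054 = 71,672.0000
Growing perpetuity: P = D₁ / (r − g) = 71,672.0000 / (0.11 − 0.054) = 1,279,857.14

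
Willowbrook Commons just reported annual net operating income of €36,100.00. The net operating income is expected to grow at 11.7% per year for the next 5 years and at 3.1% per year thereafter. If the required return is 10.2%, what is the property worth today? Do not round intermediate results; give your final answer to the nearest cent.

€748879.97

D_1 = 40323.70000
D_2 = 45041.57290
D_3 = 50311.43693
D_4 = 56197.87505
D_5 = 62773.02643
Terminal value at year 5: TV = D_5×(1+g_2)/(r−g_2) = 64718.99025/0.071 = 911535.07395
P_0 = D_1/(1+r)^1 + D_2/(1+r)^2 + D_3/(1+r)^3 + D_4/(1+r)^4 + D_5/(1+r)^5 + TV/(1+r)^5
    = 36591.37931 + 37089.44709 + 37594.29437 + 38106.01344 + 38624.69783 + 560874.13334 = 748879.96538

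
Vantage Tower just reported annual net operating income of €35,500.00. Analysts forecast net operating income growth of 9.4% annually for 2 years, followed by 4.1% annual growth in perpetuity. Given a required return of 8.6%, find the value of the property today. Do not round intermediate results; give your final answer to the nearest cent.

D_1 = 38837.00000
D_2 = 42487.67800
Terminal value at year 2: TV = D_2×(1+g_2)/(r−g_2) = 44229.67280/0.045 = 982881.61773
P_0 = D_1/(1+r)^1 + D_2/(1+r)^2 + TV/(1+r)^2
    = 35761.51013 + 36024.94667 + 833377.09958 = 905163.55637

€905163.56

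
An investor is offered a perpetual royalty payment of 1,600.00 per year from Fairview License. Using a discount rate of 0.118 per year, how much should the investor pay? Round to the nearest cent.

Level perpetuity: PV = C / r = 1,600.00 / 0.118 = 13,559.32

13559.32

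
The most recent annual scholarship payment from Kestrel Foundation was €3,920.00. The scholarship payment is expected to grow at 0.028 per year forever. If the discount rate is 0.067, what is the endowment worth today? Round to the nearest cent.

D₁ = D₀ × (1 + g) = €3,920.00 × 1.028 = €4,029.7600
Growing perpetuity: P = D₁ / (r − g) = €4,029.7600 / (0.067 − 0.028) = €103,327.18

€103327.18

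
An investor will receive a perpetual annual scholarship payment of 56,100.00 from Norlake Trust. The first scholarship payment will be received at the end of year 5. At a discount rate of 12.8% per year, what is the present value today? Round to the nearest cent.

Value at end of year 4: C / r = 56,100.00 / 0.128 = 438,281.2500
Discount to today: PV = 438,281.2500 / (1 + 0.128)^4 = 438,281.2500 / 1.618961 = 270,717.60

270717.60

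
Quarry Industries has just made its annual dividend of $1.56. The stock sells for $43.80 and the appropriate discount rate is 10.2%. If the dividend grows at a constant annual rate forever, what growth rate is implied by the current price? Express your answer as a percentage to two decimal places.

6.41%

P = D₀(1+g)/(r−g) ⇒ P(r−g) = D₀(1+g) ⇒ g(P+D₀) = P·r − D₀
g = (P·r − D₀)/(P + D₀) = ($43.80×0.102 − $1.56) / ($43.80 + $1.56) = 0.064101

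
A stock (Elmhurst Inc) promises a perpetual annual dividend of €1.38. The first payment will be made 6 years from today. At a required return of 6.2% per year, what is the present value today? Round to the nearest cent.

Value at end of year 5: C / r = €1.38 / 0.062 = €22.2581
Discount to today: PV = €22.2581 / (1 + 0.062)^5 = €22.2581 / 1.350898 = €16.48

€16.48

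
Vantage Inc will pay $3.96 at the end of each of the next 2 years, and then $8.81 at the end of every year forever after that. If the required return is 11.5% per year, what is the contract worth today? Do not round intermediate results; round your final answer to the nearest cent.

PV of 2-year annuity: $3.96 × [1 − (1+0.115)^−2] / 0.115 = 6.73683
Perpetuity value at year 2: $8.81 / 0.115 = 76.60870
PV of perpetuity: 76.60870 / (1+0.115)^2 = 61.62094
Total PV = 6.73683 + 61.62094 = 68.35778

$68.36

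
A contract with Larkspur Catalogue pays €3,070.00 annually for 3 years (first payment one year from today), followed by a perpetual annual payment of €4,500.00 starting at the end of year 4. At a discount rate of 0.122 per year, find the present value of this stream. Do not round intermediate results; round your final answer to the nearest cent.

PV of 3-year annuity: €3,070.00 × [1 − (1+0.122)^−3] / 0.122 = 7348.35408
Perpetuity value at year 3: €4,500.00 / 0.122 = 36885.24590
PV of perpetuity: 36885.24590 / (1+0.122)^3 = 26114.04285
Total PV = 7348.35408 + 26114.04285 = 33462.39693

€33462.40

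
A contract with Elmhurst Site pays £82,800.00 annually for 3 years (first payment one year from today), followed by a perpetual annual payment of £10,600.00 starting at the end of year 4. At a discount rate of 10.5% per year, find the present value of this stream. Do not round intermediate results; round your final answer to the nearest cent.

PV of 3-year annuity: £82,800.00 × [1 − (1+0.105)^−3] / 0.105 = 204112.22268
Perpetuity value at year 3: £10,600.00 / 0.105 = 100952.38095
PV of perpetuity: 100952.38095 / (1+0.105)^3 = 74822.07225
Total PV = 204112.22268 + 74822.07225 = 278934.29493

£278934.29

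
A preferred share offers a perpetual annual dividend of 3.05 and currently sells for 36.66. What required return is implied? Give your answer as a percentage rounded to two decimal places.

P = C/r ⇒ r = C/P = 3.05/36.66 = 0.083197

8.32%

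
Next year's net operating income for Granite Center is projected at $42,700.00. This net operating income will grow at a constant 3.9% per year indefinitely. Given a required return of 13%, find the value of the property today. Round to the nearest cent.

$469230.77

Growing perpetuity: P = D₁ / (r − g) = $42,700.0000 / (0.13 − 0.039) = $469,230.77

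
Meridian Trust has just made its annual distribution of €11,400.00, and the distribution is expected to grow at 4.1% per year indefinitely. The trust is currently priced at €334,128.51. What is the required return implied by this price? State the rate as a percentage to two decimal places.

D₁ = €11,400.00 × 1.041 = €11,867.4000
P = D₁/(r − g) ⇒ r = D₁/P + g = €11,867.4000/€334,128.51 + 0.041 = 0.035517 + 0.041 = 0.076517

7.65%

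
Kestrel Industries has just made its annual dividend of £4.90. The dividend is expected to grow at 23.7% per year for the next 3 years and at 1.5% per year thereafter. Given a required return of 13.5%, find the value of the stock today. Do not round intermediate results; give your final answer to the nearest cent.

D_1 = 6.06130
D_2 = 7.49783
D_3 = 9.27481
Terminal value at year 3: TV = D_3×(1+g_2)/(r−g_2) = 9.41394/0.12 = 78.44946
P_0 = D_1/(1+r)^1 + D_2/(1+r)^2 + D_3/(1+r)^3 + TV/(1+r)^3
    = 5.34035 + 5.82028 + 6.34333 + 53.65404 = 71.15800

£71.16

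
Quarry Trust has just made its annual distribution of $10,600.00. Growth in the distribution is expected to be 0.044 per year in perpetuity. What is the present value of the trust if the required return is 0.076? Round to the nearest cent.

$345825.00

D₁ = D₀ × (1 + g) = $10,600.00 × 1.044 = $11,066.4000
Growing perpetuity: P = D₁ / (r − g) = $11,066.4000 / (0.076 − 0.044) = $345,825.00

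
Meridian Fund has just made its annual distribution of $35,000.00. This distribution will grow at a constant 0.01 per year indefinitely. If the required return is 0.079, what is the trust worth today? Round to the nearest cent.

$512318.84

D₁ = D₀ × (1 + g) = $35,000.00 × 1.01 = $35,350.0000
Growing perpetuity: P = D₁ / (r − g) = $35,350.0000 / (0.079 − 0.01) = $512,318.84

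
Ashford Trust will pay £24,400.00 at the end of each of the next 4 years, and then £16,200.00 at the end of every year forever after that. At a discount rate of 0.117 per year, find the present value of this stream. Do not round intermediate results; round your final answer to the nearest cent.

PV of 4-year annuity: £24,400.00 × [1 − (1+0.117)^−4] / 0.117 = 74582.03208
Perpetuity value at year 4: £16,200.00 / 0.117 = 138461.53846
PV of perpetuity: 138461.53846 / (1+0.117)^4 = 88943.95979
Total PV = 74582.03208 + 88943.95979 = 163525.99187

£163525.99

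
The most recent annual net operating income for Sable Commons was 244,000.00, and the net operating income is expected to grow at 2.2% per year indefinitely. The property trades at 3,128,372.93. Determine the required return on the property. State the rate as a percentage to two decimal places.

D₁ = 244,000.00 × 1.022 = 249,368.0000
P = D₁/(r − g) ⇒ r = D₁/P + g = 249,368.0000/3,128,372.93 + 0.022 = 0.079712 + 0.022 = 0.101712

10.17%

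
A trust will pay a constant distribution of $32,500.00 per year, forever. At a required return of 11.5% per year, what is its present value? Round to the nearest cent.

Level perpetuity: PV = C / r = $32,500.00 / 0.115 = $282,608.70

$282608.70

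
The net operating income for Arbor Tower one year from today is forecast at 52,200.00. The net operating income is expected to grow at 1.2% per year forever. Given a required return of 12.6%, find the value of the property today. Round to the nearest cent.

457894.74

Growing perpetuity: P = D₁ / (r − g) = 52,200.0000 / (0.126 − 0.012) = 457,894.74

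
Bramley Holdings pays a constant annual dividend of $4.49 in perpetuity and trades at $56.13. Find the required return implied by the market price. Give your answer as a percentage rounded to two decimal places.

8.00%

P = C/r ⇒ r = C/P = $4.49/$56.13 = 0.079993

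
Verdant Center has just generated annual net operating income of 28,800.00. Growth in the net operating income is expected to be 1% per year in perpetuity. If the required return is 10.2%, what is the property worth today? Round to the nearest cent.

316173.91

D₁ = D₀ × (1 + g) = 28,800.00 × 1.01 = 29,088.0000
Growing perpetuity: P = D₁ / (r − g) = 29,088.0000 / (0.102 − 0.01) = 316,173.91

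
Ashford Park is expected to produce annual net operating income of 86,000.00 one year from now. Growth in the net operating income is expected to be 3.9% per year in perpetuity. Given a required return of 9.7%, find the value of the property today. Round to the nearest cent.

1482758.62

Growing perpetuity: P = D₁ / (r − g) = 86,000.0000 / (0.097 − 0.039) = 1,482,758.62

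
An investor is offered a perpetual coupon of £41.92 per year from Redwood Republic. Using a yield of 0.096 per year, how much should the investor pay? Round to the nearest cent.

Level perpetuity: PV = C / r = £41.92 / 0.096 = £436.67

£436.67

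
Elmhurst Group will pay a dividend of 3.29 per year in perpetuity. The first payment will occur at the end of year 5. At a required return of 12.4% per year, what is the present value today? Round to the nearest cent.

16.62

Value at end of year 4: C / r = 3.29 / 0.124 = 26.5323
Discount to today: PV = 26.5323 / (1 + 0.124)^4 = 26.5323 / 1.596119 = 16.62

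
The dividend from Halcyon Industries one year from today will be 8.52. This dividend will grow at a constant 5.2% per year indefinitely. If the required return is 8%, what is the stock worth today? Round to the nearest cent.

Growing perpetuity: P = D₁ / (r − g) = 8.5200 / (0.08 − 0.052) = 304.29

304.29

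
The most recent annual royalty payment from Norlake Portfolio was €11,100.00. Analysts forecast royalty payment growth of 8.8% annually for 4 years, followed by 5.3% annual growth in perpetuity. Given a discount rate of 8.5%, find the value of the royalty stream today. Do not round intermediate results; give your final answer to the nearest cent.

€414023.66

D_1 = 12076.80000
D_2 = 13139.55840
D_3 = 14295.83954
D_4 = 15553.87342
Terminal value at year 4: TV = D_4×(1+g_2)/(r−g_2) = 16378.22871/0.032 = 511819.64718
P_0 = D_1/(1+r)^1 + D_2/(1+r)^2 + D_3/(1+r)^3 + D_4/(1+r)^4 + TV/(1+r)^4
    = 11130.69124 + 11161.46735 + 11192.32855 + 11223.27508 + 369315.89559 = 414023.65781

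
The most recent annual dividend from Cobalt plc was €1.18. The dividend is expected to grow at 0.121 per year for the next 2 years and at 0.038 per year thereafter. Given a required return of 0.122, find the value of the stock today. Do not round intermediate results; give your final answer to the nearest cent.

D_1 = 1.32278
D_2 = 1.48284
Terminal value at year 2: TV = D_2×(1+g_2)/(r−g_2) = 1.53918/0.084 = 18.32362
P_0 = D_1/(1+r)^1 + D_2/(1+r)^2 + TV/(1+r)^2
    = 1.17895 + 1.17790 + 14.55545 = 16.91229

€16.91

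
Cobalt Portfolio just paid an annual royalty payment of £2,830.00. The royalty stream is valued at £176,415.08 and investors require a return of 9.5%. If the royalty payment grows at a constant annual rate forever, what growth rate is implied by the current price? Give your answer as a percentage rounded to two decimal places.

P = D₀(1+g)/(r−g) ⇒ P(r−g) = D₀(1+g) ⇒ g(P+D₀) = P·r − D₀
g = (P·r − D₀)/(P + D₀) = (£176,415.08×0.095 − £2,830.00) / (£176,415.08 + £2,830.00) = 0.077712

7.77%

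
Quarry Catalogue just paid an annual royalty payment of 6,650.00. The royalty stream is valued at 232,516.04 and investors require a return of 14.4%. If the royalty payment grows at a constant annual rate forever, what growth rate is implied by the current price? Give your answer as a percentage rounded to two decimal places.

P = D₀(1+g)/(r−g) ⇒ P(r−g) = D₀(1+g) ⇒ g(P+D₀) = P·r − D₀
g = (P·r − D₀)/(P + D₀) = (232,516.04×0.144 − 6,650.00) / (232,516.04 + 6,650.00) = 0.112191

11.22%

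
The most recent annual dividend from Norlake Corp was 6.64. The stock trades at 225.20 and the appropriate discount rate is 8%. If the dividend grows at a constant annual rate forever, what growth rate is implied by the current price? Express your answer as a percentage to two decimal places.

P = D₀(1+g)/(r−g) ⇒ P(r−g) = D₀(1+g) ⇒ g(P+D₀) = P·r − D₀
g = (P·r − D₀)/(P + D₀) = (225.20×0.08 − 6.64) / (225.20 + 6.64) = 0.049068

4.91%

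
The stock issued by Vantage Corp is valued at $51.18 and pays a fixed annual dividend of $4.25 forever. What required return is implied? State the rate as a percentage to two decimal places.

8.30%

P = C/r ⇒ r = C/P = $4.25/$51.18 = 0.083040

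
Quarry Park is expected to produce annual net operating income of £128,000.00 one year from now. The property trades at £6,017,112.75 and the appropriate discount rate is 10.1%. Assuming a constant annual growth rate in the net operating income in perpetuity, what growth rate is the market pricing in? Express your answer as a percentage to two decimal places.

7.97%

P = D₁/(r−g) ⇒ g = r − D₁/P = 0.101 − £128,000.00/£6,017,112.75 = 0.079727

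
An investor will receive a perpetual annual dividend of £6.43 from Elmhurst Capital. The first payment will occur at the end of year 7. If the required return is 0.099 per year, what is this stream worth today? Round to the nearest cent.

Value at end of year 6: C / r = £6.43 / 0.099 = £64.9495
Discount to today: PV = £64.9495 / (1 + 0.099)^6 = £64.9495 / 1.761920 = £36.86

£36.86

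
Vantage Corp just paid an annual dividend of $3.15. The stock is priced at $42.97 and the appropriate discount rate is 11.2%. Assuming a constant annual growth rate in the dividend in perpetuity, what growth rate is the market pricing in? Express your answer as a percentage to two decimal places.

3.61%

P = D₀(1+g)/(r−g) ⇒ P(r−g) = D₀(1+g) ⇒ g(P+D₀) = P·r − D₀
g = (P·r − D₀)/(P + D₀) = ($42.97×0.112 − $3.15) / ($42.97 + $3.15) = 0.036050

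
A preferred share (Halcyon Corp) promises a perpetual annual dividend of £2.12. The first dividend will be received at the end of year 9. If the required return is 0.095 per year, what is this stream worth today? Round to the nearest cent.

£10.80

Value at end of year 8: C / r = £2.12 / 0.095 = £22.3158
Discount to today: PV = £22.3158 / (1 + 0.095)^8 = £22.3158 / 2.066869 = £10.80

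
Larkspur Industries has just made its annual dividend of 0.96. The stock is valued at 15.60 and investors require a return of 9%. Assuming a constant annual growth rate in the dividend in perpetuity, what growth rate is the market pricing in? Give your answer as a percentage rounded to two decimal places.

2.68%

P = D₀(1+g)/(r−g) ⇒ P(r−g) = D₀(1+g) ⇒ g(P+D₀) = P·r − D₀
g = (P·r − D₀)/(P + D₀) = (15.60×0.09 − 0.96) / (15.60 + 0.96) = 0.026812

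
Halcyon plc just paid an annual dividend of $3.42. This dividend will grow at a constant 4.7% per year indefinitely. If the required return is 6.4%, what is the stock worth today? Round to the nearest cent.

D₁ = D₀ × (1 + g) = $3.42 × 1.047 = $3.5807
Growing perpetuity: P = D₁ / (r − g) = $3.5807 / (0.064 − 0.047) = $210.63

$210.63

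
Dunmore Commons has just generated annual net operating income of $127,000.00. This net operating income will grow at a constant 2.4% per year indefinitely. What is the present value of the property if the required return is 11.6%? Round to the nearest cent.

$1413565.22

D₁ = D₀ × (1 + g) = $127,000.00 × 1.024 = $130,048.0000
Growing perpetuity: P = D₁ / (r − g) = $130,048.0000 / (0.116 − 0.024) = $1,413,565.22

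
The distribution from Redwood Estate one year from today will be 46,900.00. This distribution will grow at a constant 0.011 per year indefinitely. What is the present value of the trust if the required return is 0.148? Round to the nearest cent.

Growing perpetuity: P = D₁ / (r − g) = 46,900.0000 / (0.148 − 0.011) = 342,335.77

342335.77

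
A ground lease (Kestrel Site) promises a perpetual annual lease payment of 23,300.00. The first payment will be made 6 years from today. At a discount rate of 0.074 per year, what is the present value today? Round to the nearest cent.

Value at end of year 5: C / r = 23,300.00 / 0.074 = 314,864.8649
Discount to today: PV = 314,864.8649 / (1 + 0.074)^5 = 314,864.8649 / 1.428964 = 220,344.79

220344.79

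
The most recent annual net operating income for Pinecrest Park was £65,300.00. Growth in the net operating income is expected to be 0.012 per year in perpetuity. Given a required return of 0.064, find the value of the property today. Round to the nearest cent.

£1270838.46

D₁ = D₀ × (1 + g) = £65,300.00 × 1.012 = £66,083.6000
Growing perpetuity: P = D₁ / (r − g) = £66,083.6000 / (0.064 − 0.012) = £1,270,838.46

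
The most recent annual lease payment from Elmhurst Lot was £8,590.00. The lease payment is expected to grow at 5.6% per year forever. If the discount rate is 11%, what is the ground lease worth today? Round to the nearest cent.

D₁ = D₀ × (1 + g) = £8,590.00 × 1.056 = £9,071.0400
Growing perpetuity: P = D₁ / (r − g) = £9,071.0400 / (0.11 − 0.056) = £167,982.22

£167982.22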